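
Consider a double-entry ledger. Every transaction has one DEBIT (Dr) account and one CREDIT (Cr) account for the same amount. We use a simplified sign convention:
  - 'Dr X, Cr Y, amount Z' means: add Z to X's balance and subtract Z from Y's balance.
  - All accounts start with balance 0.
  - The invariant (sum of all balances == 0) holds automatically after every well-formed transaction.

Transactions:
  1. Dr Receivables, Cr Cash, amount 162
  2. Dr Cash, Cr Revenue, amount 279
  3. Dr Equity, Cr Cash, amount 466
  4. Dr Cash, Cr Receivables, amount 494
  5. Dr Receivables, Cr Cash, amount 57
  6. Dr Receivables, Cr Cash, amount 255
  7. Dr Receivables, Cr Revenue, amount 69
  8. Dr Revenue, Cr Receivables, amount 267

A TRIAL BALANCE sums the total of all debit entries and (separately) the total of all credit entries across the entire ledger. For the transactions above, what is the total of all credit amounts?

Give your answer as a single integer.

Txn 1: credit+=162
Txn 2: credit+=279
Txn 3: credit+=466
Txn 4: credit+=494
Txn 5: credit+=57
Txn 6: credit+=255
Txn 7: credit+=69
Txn 8: credit+=267
Total credits = 2049

Answer: 2049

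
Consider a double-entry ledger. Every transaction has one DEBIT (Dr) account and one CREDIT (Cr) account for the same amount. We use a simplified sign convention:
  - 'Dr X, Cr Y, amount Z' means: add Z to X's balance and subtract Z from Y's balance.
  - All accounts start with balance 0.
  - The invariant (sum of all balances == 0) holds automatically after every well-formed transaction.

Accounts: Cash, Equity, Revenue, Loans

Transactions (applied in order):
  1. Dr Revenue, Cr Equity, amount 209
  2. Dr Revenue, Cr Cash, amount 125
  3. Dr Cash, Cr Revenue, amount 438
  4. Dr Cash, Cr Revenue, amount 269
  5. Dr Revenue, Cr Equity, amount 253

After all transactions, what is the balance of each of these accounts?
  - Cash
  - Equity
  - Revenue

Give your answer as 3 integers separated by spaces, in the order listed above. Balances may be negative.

Answer: 582 -462 -120

Derivation:
After txn 1 (Dr Revenue, Cr Equity, amount 209): Equity=-209 Revenue=209
After txn 2 (Dr Revenue, Cr Cash, amount 125): Cash=-125 Equity=-209 Revenue=334
After txn 3 (Dr Cash, Cr Revenue, amount 438): Cash=313 Equity=-209 Revenue=-104
After txn 4 (Dr Cash, Cr Revenue, amount 269): Cash=582 Equity=-209 Revenue=-373
After txn 5 (Dr Revenue, Cr Equity, amount 253): Cash=582 Equity=-462 Revenue=-120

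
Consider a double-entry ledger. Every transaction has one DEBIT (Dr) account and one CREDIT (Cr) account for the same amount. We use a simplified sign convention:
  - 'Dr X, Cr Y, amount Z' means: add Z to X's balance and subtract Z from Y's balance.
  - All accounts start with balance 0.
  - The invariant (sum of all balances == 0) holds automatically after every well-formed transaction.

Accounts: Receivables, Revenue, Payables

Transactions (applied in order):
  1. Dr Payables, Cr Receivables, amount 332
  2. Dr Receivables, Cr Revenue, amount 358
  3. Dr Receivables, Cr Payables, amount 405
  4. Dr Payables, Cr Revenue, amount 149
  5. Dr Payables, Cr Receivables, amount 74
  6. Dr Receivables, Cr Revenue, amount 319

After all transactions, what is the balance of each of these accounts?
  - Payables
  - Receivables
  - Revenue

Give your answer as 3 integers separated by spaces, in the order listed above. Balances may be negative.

After txn 1 (Dr Payables, Cr Receivables, amount 332): Payables=332 Receivables=-332
After txn 2 (Dr Receivables, Cr Revenue, amount 358): Payables=332 Receivables=26 Revenue=-358
After txn 3 (Dr Receivables, Cr Payables, amount 405): Payables=-73 Receivables=431 Revenue=-358
After txn 4 (Dr Payables, Cr Revenue, amount 149): Payables=76 Receivables=431 Revenue=-507
After txn 5 (Dr Payables, Cr Receivables, amount 74): Payables=150 Receivables=357 Revenue=-507
After txn 6 (Dr Receivables, Cr Revenue, amount 319): Payables=150 Receivables=676 Revenue=-826

Answer: 150 676 -826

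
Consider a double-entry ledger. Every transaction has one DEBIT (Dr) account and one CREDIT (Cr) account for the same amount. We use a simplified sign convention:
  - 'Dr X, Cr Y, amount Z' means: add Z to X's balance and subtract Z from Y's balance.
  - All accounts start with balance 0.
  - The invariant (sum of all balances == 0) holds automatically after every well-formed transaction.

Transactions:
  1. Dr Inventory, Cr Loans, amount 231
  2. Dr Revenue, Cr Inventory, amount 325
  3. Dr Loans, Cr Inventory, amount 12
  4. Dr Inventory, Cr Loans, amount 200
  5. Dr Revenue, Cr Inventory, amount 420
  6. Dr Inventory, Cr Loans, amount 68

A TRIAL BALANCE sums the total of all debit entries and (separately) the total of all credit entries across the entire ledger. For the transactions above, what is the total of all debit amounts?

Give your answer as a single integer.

Answer: 1256

Derivation:
Txn 1: debit+=231
Txn 2: debit+=325
Txn 3: debit+=12
Txn 4: debit+=200
Txn 5: debit+=420
Txn 6: debit+=68
Total debits = 1256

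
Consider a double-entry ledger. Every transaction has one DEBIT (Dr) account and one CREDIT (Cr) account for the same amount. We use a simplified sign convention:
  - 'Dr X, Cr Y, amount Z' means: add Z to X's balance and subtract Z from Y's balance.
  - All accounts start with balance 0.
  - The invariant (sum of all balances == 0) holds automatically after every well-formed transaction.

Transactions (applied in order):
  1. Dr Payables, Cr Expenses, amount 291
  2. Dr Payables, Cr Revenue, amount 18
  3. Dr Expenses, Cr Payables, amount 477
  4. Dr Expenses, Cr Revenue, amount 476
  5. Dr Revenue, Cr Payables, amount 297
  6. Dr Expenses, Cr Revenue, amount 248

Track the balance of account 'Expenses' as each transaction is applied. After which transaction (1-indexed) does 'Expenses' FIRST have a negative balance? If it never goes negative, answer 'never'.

Answer: 1

Derivation:
After txn 1: Expenses=-291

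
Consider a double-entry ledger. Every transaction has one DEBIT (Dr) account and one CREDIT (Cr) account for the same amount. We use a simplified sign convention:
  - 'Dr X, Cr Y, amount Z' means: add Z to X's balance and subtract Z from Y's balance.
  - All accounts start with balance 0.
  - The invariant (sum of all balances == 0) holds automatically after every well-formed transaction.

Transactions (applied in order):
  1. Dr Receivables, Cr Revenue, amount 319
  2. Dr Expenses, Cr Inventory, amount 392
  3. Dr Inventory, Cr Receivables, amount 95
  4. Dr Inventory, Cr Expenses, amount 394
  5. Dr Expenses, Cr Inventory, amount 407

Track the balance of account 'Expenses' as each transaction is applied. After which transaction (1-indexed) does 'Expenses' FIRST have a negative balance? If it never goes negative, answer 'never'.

Answer: 4

Derivation:
After txn 1: Expenses=0
After txn 2: Expenses=392
After txn 3: Expenses=392
After txn 4: Expenses=-2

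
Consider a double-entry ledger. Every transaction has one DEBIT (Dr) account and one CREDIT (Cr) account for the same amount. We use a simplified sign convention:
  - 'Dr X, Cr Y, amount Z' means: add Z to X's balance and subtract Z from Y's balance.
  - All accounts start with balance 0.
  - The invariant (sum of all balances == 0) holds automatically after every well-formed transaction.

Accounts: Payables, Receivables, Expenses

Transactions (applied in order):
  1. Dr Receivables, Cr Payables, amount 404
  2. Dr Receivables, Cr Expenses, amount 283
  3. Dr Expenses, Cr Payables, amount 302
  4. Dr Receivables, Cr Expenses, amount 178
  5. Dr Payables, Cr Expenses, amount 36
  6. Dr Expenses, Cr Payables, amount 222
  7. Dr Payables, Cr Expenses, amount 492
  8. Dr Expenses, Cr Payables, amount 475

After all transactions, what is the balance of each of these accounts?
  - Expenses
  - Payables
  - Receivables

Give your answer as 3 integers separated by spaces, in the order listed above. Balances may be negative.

After txn 1 (Dr Receivables, Cr Payables, amount 404): Payables=-404 Receivables=404
After txn 2 (Dr Receivables, Cr Expenses, amount 283): Expenses=-283 Payables=-404 Receivables=687
After txn 3 (Dr Expenses, Cr Payables, amount 302): Expenses=19 Payables=-706 Receivables=687
After txn 4 (Dr Receivables, Cr Expenses, amount 178): Expenses=-159 Payables=-706 Receivables=865
After txn 5 (Dr Payables, Cr Expenses, amount 36): Expenses=-195 Payables=-670 Receivables=865
After txn 6 (Dr Expenses, Cr Payables, amount 222): Expenses=27 Payables=-892 Receivables=865
After txn 7 (Dr Payables, Cr Expenses, amount 492): Expenses=-465 Payables=-400 Receivables=865
After txn 8 (Dr Expenses, Cr Payables, amount 475): Expenses=10 Payables=-875 Receivables=865

Answer: 10 -875 865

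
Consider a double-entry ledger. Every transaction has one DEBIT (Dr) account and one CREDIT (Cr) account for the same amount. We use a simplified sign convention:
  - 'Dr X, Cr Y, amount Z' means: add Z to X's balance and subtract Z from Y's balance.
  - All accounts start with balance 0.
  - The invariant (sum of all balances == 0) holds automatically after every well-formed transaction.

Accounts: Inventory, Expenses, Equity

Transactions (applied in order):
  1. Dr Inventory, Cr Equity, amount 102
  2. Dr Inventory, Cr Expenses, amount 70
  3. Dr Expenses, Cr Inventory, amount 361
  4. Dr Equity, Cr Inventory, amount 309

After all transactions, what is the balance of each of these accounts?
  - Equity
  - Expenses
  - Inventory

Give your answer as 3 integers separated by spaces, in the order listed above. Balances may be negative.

Answer: 207 291 -498

Derivation:
After txn 1 (Dr Inventory, Cr Equity, amount 102): Equity=-102 Inventory=102
After txn 2 (Dr Inventory, Cr Expenses, amount 70): Equity=-102 Expenses=-70 Inventory=172
After txn 3 (Dr Expenses, Cr Inventory, amount 361): Equity=-102 Expenses=291 Inventory=-189
After txn 4 (Dr Equity, Cr Inventory, amount 309): Equity=207 Expenses=291 Inventory=-498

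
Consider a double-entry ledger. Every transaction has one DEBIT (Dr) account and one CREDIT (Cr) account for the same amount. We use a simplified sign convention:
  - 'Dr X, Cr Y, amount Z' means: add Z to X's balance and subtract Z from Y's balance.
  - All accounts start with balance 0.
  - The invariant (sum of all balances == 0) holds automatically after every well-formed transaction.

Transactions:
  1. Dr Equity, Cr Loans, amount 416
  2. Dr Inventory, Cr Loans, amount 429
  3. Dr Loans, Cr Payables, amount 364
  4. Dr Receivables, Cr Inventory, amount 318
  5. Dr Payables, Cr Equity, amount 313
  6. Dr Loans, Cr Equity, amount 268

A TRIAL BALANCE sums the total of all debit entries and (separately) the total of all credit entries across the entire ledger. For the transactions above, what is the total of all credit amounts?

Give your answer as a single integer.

Answer: 2108

Derivation:
Txn 1: credit+=416
Txn 2: credit+=429
Txn 3: credit+=364
Txn 4: credit+=318
Txn 5: credit+=313
Txn 6: credit+=268
Total credits = 2108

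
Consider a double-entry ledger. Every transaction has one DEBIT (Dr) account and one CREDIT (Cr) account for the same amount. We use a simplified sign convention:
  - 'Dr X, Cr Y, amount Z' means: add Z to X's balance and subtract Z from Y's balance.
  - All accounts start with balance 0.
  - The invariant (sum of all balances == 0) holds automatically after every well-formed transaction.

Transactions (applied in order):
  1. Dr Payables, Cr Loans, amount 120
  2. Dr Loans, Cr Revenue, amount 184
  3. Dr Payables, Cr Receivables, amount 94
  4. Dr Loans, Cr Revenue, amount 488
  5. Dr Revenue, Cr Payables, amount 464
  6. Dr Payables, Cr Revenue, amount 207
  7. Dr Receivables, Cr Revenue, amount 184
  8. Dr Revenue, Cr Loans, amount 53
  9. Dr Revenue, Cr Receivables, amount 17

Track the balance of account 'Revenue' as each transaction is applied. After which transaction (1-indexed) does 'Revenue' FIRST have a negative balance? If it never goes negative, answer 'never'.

After txn 1: Revenue=0
After txn 2: Revenue=-184

Answer: 2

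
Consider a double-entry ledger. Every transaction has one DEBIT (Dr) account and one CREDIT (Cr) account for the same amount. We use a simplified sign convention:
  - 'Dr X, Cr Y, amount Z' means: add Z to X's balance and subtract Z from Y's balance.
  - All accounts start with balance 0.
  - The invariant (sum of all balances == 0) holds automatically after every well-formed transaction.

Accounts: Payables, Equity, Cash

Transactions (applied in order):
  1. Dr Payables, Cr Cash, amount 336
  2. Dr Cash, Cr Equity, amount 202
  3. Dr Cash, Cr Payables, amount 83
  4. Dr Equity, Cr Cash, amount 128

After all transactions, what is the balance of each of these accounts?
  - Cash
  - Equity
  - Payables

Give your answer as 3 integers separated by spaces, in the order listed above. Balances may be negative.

Answer: -179 -74 253

Derivation:
After txn 1 (Dr Payables, Cr Cash, amount 336): Cash=-336 Payables=336
After txn 2 (Dr Cash, Cr Equity, amount 202): Cash=-134 Equity=-202 Payables=336
After txn 3 (Dr Cash, Cr Payables, amount 83): Cash=-51 Equity=-202 Payables=253
After txn 4 (Dr Equity, Cr Cash, amount 128): Cash=-179 Equity=-74 Payables=253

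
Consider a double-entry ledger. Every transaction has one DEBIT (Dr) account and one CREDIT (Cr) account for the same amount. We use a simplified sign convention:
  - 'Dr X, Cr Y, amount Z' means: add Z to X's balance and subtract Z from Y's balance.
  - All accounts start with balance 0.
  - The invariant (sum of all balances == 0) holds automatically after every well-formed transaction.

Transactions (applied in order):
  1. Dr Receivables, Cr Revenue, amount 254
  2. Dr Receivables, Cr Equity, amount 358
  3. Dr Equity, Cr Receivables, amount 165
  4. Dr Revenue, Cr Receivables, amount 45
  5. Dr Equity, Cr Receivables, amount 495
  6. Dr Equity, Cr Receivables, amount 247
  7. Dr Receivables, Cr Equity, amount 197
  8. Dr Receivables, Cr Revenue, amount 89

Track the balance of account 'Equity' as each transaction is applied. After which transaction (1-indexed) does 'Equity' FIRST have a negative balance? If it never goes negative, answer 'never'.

Answer: 2

Derivation:
After txn 1: Equity=0
After txn 2: Equity=-358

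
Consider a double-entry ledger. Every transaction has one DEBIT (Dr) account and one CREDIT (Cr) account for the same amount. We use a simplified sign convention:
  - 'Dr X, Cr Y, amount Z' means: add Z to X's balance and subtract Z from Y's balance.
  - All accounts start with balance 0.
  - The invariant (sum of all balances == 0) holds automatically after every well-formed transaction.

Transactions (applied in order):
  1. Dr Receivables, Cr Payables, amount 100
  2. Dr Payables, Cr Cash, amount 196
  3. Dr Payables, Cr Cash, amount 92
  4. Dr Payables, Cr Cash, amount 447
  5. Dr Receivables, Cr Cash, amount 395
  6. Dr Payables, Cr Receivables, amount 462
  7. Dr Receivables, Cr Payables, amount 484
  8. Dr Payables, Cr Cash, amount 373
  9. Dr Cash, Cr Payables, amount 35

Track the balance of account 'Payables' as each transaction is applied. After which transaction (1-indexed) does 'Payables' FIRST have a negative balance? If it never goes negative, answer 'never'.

Answer: 1

Derivation:
After txn 1: Payables=-100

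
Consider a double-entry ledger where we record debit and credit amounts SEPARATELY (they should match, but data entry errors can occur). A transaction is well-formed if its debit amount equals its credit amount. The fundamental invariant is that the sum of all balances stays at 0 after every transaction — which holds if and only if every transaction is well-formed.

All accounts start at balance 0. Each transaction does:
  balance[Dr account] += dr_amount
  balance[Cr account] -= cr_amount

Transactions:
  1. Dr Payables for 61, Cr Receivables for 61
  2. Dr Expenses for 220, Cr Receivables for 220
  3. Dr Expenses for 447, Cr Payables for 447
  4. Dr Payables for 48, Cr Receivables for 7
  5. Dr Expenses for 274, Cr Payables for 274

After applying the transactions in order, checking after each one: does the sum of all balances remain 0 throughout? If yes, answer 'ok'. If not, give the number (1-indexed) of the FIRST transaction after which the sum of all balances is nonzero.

After txn 1: dr=61 cr=61 sum_balances=0
After txn 2: dr=220 cr=220 sum_balances=0
After txn 3: dr=447 cr=447 sum_balances=0
After txn 4: dr=48 cr=7 sum_balances=41
After txn 5: dr=274 cr=274 sum_balances=41

Answer: 4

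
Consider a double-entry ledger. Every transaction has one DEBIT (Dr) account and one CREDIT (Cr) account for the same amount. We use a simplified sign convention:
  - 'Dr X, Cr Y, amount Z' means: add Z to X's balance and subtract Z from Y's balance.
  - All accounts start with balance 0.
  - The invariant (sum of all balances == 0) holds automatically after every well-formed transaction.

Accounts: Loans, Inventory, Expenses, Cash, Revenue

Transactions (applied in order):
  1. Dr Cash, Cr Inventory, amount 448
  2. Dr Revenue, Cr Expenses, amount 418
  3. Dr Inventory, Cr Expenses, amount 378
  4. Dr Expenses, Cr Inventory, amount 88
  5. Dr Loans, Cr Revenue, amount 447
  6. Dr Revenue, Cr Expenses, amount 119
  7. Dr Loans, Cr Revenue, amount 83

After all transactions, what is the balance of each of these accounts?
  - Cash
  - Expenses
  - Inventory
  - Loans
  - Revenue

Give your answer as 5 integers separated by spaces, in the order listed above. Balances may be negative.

Answer: 448 -827 -158 530 7

Derivation:
After txn 1 (Dr Cash, Cr Inventory, amount 448): Cash=448 Inventory=-448
After txn 2 (Dr Revenue, Cr Expenses, amount 418): Cash=448 Expenses=-418 Inventory=-448 Revenue=418
After txn 3 (Dr Inventory, Cr Expenses, amount 378): Cash=448 Expenses=-796 Inventory=-70 Revenue=418
After txn 4 (Dr Expenses, Cr Inventory, amount 88): Cash=448 Expenses=-708 Inventory=-158 Revenue=418
After txn 5 (Dr Loans, Cr Revenue, amount 447): Cash=448 Expenses=-708 Inventory=-158 Loans=447 Revenue=-29
After txn 6 (Dr Revenue, Cr Expenses, amount 119): Cash=448 Expenses=-827 Inventory=-158 Loans=447 Revenue=90
After txn 7 (Dr Loans, Cr Revenue, amount 83): Cash=448 Expenses=-827 Inventory=-158 Loans=530 Revenue=7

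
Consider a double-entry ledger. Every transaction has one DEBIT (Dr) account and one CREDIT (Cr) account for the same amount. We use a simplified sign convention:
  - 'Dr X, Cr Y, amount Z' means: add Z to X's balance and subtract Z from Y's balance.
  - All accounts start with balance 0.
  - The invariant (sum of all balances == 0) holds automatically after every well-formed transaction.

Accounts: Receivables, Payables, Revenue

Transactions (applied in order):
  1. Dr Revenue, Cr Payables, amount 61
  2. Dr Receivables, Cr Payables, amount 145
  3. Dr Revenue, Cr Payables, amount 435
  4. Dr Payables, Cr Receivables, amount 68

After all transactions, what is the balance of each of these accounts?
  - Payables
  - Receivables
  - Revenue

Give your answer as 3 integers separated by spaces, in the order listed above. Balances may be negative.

Answer: -573 77 496

Derivation:
After txn 1 (Dr Revenue, Cr Payables, amount 61): Payables=-61 Revenue=61
After txn 2 (Dr Receivables, Cr Payables, amount 145): Payables=-206 Receivables=145 Revenue=61
After txn 3 (Dr Revenue, Cr Payables, amount 435): Payables=-641 Receivables=145 Revenue=496
After txn 4 (Dr Payables, Cr Receivables, amount 68): Payables=-573 Receivables=77 Revenue=496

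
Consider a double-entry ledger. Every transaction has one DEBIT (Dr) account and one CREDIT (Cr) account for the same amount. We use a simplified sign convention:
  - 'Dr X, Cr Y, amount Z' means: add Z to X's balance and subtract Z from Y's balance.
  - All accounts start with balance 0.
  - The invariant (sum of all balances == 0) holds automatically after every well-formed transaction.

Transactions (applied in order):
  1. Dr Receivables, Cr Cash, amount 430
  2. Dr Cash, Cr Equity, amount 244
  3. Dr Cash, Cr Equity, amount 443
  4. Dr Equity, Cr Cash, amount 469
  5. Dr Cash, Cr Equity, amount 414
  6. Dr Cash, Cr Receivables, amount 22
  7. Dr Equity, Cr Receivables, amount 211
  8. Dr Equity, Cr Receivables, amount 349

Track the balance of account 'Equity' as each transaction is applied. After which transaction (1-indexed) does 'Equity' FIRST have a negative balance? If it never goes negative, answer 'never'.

After txn 1: Equity=0
After txn 2: Equity=-244

Answer: 2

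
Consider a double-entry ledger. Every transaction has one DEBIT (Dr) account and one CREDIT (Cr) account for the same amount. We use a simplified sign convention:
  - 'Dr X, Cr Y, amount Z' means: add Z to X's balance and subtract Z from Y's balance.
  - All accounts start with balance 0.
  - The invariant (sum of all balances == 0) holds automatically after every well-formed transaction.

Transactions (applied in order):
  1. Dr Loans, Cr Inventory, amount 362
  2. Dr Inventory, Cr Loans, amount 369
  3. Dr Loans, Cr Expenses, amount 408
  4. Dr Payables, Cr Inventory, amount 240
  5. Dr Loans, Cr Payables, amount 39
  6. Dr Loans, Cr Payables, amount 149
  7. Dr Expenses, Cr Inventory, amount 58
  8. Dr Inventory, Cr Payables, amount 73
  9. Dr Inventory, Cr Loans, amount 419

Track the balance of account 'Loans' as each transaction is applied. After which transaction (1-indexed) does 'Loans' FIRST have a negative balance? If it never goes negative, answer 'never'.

After txn 1: Loans=362
After txn 2: Loans=-7

Answer: 2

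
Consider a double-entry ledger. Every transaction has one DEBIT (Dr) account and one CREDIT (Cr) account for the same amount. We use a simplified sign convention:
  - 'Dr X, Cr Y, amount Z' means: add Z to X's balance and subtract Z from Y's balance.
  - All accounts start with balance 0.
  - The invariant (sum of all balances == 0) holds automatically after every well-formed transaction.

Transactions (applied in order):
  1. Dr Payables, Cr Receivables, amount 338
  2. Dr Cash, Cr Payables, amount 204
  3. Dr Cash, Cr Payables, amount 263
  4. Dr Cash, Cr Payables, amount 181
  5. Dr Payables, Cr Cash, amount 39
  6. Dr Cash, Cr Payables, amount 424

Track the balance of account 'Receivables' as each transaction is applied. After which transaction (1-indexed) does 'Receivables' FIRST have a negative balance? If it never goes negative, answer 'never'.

Answer: 1

Derivation:
After txn 1: Receivables=-338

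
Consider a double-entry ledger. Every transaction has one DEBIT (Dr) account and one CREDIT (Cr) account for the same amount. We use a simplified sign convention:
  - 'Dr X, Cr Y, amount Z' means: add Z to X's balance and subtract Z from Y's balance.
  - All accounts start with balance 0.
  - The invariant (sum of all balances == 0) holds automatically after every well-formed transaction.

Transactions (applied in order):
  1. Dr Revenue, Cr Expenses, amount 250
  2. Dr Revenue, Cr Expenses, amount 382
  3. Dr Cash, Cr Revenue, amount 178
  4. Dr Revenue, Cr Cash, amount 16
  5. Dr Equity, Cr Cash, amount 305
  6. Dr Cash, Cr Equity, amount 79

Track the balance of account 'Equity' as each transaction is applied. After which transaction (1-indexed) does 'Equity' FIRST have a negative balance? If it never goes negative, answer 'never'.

After txn 1: Equity=0
After txn 2: Equity=0
After txn 3: Equity=0
After txn 4: Equity=0
After txn 5: Equity=305
After txn 6: Equity=226

Answer: never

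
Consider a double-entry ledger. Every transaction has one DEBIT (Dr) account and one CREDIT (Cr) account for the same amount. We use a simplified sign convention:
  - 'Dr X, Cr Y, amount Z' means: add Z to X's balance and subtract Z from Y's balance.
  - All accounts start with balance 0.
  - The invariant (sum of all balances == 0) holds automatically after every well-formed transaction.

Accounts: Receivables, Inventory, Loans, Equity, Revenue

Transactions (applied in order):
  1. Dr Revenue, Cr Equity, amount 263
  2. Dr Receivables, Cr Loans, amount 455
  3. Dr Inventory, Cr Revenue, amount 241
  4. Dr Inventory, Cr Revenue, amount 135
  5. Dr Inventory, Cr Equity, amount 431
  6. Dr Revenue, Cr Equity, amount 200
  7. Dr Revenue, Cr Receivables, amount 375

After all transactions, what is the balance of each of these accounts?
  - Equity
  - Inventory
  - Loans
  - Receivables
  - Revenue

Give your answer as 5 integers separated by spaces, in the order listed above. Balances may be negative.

Answer: -894 807 -455 80 462

Derivation:
After txn 1 (Dr Revenue, Cr Equity, amount 263): Equity=-263 Revenue=263
After txn 2 (Dr Receivables, Cr Loans, amount 455): Equity=-263 Loans=-455 Receivables=455 Revenue=263
After txn 3 (Dr Inventory, Cr Revenue, amount 241): Equity=-263 Inventory=241 Loans=-455 Receivables=455 Revenue=22
After txn 4 (Dr Inventory, Cr Revenue, amount 135): Equity=-263 Inventory=376 Loans=-455 Receivables=455 Revenue=-113
After txn 5 (Dr Inventory, Cr Equity, amount 431): Equity=-694 Inventory=807 Loans=-455 Receivables=455 Revenue=-113
After txn 6 (Dr Revenue, Cr Equity, amount 200): Equity=-894 Inventory=807 Loans=-455 Receivables=455 Revenue=87
After txn 7 (Dr Revenue, Cr Receivables, amount 375): Equity=-894 Inventory=807 Loans=-455 Receivables=80 Revenue=462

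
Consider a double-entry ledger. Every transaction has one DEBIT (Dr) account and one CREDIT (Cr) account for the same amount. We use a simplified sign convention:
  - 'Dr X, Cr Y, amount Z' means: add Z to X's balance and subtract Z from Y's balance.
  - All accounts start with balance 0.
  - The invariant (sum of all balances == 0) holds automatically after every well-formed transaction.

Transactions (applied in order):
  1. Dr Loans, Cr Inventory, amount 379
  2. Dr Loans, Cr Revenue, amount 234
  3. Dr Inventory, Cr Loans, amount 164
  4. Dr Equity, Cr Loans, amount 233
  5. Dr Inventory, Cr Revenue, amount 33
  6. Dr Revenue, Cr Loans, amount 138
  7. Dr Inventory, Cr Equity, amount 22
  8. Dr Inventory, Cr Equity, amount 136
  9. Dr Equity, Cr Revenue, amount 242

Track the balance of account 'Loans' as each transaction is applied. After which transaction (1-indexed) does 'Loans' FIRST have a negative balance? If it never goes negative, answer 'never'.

After txn 1: Loans=379
After txn 2: Loans=613
After txn 3: Loans=449
After txn 4: Loans=216
After txn 5: Loans=216
After txn 6: Loans=78
After txn 7: Loans=78
After txn 8: Loans=78
After txn 9: Loans=78

Answer: never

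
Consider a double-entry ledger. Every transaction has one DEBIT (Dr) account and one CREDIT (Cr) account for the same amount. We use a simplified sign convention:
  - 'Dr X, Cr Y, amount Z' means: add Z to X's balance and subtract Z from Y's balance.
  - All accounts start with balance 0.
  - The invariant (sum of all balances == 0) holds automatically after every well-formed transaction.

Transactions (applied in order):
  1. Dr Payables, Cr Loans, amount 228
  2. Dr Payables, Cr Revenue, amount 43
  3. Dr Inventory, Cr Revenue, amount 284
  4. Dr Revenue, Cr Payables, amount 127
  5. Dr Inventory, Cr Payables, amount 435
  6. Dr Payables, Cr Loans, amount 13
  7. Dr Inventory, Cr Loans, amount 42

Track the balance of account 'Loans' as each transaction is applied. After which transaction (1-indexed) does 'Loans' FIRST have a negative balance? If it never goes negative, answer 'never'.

Answer: 1

Derivation:
After txn 1: Loans=-228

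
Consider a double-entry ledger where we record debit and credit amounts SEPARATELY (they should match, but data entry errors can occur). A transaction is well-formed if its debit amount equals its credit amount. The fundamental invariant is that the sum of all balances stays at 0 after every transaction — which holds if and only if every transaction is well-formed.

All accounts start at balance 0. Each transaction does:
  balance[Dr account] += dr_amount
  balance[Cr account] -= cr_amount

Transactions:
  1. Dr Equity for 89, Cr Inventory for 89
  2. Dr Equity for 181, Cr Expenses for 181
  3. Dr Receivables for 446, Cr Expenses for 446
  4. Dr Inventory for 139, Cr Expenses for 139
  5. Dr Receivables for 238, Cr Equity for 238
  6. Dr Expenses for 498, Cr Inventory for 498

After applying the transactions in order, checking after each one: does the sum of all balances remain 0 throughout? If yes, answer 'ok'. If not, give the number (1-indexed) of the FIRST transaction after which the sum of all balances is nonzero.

After txn 1: dr=89 cr=89 sum_balances=0
After txn 2: dr=181 cr=181 sum_balances=0
After txn 3: dr=446 cr=446 sum_balances=0
After txn 4: dr=139 cr=139 sum_balances=0
After txn 5: dr=238 cr=238 sum_balances=0
After txn 6: dr=498 cr=498 sum_balances=0

Answer: ok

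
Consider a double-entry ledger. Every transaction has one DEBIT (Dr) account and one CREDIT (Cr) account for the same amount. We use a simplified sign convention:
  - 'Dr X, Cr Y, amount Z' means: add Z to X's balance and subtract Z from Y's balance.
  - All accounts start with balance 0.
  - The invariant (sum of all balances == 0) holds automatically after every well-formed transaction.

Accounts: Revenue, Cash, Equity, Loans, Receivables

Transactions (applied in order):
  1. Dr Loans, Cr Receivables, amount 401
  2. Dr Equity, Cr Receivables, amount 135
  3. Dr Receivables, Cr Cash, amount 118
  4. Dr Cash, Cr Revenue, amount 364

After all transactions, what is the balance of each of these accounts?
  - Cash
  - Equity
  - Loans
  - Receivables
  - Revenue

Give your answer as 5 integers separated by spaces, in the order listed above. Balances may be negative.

After txn 1 (Dr Loans, Cr Receivables, amount 401): Loans=401 Receivables=-401
After txn 2 (Dr Equity, Cr Receivables, amount 135): Equity=135 Loans=401 Receivables=-536
After txn 3 (Dr Receivables, Cr Cash, amount 118): Cash=-118 Equity=135 Loans=401 Receivables=-418
After txn 4 (Dr Cash, Cr Revenue, amount 364): Cash=246 Equity=135 Loans=401 Receivables=-418 Revenue=-364

Answer: 246 135 401 -418 -364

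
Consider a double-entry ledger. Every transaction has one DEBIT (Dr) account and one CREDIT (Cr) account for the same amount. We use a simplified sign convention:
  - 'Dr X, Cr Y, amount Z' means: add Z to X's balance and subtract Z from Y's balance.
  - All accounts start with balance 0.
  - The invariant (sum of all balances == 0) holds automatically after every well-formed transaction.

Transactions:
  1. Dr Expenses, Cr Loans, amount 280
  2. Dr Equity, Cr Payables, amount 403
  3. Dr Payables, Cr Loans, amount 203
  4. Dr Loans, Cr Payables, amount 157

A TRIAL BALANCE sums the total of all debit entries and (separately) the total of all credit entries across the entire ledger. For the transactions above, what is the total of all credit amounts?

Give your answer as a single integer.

Txn 1: credit+=280
Txn 2: credit+=403
Txn 3: credit+=203
Txn 4: credit+=157
Total credits = 1043

Answer: 1043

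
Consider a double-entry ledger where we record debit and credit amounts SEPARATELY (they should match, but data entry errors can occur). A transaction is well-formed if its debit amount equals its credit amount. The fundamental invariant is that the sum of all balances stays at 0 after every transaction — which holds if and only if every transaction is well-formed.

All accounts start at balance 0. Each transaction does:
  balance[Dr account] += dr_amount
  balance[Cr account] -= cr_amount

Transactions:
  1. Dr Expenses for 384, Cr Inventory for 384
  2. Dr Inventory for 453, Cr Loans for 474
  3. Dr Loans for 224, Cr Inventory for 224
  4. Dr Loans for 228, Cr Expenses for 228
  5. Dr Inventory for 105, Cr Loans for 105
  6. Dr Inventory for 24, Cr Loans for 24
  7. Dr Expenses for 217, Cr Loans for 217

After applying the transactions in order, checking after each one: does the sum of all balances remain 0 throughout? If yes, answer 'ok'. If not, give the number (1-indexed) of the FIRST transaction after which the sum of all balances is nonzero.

After txn 1: dr=384 cr=384 sum_balances=0
After txn 2: dr=453 cr=474 sum_balances=-21
After txn 3: dr=224 cr=224 sum_balances=-21
After txn 4: dr=228 cr=228 sum_balances=-21
After txn 5: dr=105 cr=105 sum_balances=-21
After txn 6: dr=24 cr=24 sum_balances=-21
After txn 7: dr=217 cr=217 sum_balances=-21

Answer: 2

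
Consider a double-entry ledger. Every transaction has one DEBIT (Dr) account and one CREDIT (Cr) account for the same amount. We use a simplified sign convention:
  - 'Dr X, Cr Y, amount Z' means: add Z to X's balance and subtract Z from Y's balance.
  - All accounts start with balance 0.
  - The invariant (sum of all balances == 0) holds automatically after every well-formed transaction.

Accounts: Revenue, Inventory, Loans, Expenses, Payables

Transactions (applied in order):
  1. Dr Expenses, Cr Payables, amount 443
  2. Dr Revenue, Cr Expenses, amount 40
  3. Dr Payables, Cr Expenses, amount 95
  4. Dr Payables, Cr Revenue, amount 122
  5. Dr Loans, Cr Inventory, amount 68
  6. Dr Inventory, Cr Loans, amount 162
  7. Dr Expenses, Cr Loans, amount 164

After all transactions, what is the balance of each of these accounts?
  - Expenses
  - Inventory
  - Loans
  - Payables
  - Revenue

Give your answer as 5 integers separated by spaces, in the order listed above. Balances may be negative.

After txn 1 (Dr Expenses, Cr Payables, amount 443): Expenses=443 Payables=-443
After txn 2 (Dr Revenue, Cr Expenses, amount 40): Expenses=403 Payables=-443 Revenue=40
After txn 3 (Dr Payables, Cr Expenses, amount 95): Expenses=308 Payables=-348 Revenue=40
After txn 4 (Dr Payables, Cr Revenue, amount 122): Expenses=308 Payables=-226 Revenue=-82
After txn 5 (Dr Loans, Cr Inventory, amount 68): Expenses=308 Inventory=-68 Loans=68 Payables=-226 Revenue=-82
After txn 6 (Dr Inventory, Cr Loans, amount 162): Expenses=308 Inventory=94 Loans=-94 Payables=-226 Revenue=-82
After txn 7 (Dr Expenses, Cr Loans, amount 164): Expenses=472 Inventory=94 Loans=-258 Payables=-226 Revenue=-82

Answer: 472 94 -258 -226 -82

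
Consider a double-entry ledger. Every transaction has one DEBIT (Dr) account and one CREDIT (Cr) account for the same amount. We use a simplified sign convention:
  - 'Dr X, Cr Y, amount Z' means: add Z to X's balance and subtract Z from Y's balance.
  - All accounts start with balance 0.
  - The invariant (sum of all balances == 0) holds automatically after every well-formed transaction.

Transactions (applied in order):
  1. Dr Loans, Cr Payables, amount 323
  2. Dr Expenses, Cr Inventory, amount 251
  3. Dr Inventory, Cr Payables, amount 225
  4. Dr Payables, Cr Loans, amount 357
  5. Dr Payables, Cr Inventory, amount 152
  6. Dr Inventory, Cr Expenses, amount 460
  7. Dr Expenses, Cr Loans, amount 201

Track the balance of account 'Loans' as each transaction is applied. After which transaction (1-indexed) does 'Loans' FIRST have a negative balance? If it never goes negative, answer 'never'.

Answer: 4

Derivation:
After txn 1: Loans=323
After txn 2: Loans=323
After txn 3: Loans=323
After txn 4: Loans=-34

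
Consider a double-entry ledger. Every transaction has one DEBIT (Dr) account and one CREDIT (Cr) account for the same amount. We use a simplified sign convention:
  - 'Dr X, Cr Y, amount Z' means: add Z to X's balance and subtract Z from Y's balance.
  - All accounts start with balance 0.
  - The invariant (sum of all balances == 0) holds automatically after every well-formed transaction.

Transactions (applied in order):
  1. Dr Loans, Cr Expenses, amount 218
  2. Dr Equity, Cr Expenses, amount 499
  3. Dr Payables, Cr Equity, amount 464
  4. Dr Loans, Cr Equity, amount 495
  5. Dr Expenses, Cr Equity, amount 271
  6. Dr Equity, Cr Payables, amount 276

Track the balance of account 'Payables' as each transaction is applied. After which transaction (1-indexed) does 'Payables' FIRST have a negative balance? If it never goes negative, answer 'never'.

Answer: never

Derivation:
After txn 1: Payables=0
After txn 2: Payables=0
After txn 3: Payables=464
After txn 4: Payables=464
After txn 5: Payables=464
After txn 6: Payables=188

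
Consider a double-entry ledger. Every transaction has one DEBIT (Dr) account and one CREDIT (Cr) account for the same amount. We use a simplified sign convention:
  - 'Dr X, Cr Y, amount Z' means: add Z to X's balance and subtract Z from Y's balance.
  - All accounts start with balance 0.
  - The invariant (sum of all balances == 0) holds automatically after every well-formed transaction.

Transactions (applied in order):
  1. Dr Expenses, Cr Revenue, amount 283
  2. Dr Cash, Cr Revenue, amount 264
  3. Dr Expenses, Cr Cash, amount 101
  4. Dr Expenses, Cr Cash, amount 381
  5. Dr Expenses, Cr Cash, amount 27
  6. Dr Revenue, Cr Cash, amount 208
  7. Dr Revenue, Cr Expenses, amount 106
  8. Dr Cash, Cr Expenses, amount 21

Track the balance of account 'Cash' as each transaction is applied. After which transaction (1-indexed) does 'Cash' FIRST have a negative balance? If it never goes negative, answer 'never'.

Answer: 4

Derivation:
After txn 1: Cash=0
After txn 2: Cash=264
After txn 3: Cash=163
After txn 4: Cash=-218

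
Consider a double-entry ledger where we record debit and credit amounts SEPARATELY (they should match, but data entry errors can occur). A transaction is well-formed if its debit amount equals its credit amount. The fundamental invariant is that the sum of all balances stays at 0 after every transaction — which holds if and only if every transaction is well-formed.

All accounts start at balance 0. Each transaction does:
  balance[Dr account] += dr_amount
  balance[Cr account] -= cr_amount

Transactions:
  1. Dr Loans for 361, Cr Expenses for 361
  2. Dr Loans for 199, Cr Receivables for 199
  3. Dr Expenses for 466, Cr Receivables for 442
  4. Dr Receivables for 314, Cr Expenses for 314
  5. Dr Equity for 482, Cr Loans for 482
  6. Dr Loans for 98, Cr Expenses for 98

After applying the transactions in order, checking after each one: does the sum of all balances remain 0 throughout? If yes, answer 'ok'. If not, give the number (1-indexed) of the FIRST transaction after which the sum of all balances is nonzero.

Answer: 3

Derivation:
After txn 1: dr=361 cr=361 sum_balances=0
After txn 2: dr=199 cr=199 sum_balances=0
After txn 3: dr=466 cr=442 sum_balances=24
After txn 4: dr=314 cr=314 sum_balances=24
After txn 5: dr=482 cr=482 sum_balances=24
After txn 6: dr=98 cr=98 sum_balances=24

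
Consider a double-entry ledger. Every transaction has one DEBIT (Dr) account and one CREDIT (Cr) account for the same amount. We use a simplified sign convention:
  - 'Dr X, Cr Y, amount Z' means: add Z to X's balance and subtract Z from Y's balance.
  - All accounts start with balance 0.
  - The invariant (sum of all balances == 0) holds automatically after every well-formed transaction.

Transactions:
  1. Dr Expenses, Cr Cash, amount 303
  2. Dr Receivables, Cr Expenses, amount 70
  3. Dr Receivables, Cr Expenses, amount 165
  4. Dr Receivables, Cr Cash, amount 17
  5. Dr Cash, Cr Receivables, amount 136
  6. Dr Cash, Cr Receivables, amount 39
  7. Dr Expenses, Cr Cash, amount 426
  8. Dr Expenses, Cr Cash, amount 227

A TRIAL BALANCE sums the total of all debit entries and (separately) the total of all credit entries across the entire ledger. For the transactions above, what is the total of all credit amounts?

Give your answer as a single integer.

Answer: 1383

Derivation:
Txn 1: credit+=303
Txn 2: credit+=70
Txn 3: credit+=165
Txn 4: credit+=17
Txn 5: credit+=136
Txn 6: credit+=39
Txn 7: credit+=426
Txn 8: credit+=227
Total credits = 1383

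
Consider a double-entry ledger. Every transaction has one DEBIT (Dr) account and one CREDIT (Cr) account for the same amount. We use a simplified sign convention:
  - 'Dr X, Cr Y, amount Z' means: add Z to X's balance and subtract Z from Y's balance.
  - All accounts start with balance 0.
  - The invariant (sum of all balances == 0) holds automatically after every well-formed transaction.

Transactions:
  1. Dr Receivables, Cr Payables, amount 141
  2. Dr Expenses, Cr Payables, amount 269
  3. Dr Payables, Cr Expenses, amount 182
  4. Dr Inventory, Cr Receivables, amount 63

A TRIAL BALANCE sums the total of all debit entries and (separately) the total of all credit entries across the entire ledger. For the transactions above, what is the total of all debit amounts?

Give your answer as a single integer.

Answer: 655

Derivation:
Txn 1: debit+=141
Txn 2: debit+=269
Txn 3: debit+=182
Txn 4: debit+=63
Total debits = 655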